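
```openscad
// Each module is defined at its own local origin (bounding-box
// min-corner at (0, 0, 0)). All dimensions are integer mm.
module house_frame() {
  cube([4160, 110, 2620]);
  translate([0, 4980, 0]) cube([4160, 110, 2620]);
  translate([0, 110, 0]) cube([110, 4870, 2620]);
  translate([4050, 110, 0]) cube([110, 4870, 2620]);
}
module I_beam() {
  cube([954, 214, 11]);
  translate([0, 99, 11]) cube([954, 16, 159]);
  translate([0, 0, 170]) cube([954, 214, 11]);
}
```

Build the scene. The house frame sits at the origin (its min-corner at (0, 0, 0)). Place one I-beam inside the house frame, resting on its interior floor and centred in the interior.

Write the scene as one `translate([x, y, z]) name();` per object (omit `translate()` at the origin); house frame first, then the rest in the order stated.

house_frame();
translate([1603, 2438, 0]) I_beam();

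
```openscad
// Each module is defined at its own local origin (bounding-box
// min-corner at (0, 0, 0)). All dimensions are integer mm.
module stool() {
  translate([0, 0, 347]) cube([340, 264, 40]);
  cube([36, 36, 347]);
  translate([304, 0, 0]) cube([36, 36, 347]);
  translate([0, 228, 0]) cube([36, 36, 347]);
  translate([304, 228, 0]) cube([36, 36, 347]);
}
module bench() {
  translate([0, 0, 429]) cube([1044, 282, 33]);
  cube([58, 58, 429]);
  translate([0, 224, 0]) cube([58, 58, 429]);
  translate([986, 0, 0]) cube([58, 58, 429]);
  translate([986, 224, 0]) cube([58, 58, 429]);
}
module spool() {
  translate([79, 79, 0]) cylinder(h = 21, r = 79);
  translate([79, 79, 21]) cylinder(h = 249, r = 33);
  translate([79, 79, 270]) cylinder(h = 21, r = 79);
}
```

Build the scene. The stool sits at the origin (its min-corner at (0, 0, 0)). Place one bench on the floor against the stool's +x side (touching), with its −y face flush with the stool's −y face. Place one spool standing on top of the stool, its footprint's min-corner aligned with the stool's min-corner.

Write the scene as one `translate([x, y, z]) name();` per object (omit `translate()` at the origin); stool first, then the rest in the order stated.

stool();
translate([340, 0, 0]) bench();
translate([0, 0, 387]) spool();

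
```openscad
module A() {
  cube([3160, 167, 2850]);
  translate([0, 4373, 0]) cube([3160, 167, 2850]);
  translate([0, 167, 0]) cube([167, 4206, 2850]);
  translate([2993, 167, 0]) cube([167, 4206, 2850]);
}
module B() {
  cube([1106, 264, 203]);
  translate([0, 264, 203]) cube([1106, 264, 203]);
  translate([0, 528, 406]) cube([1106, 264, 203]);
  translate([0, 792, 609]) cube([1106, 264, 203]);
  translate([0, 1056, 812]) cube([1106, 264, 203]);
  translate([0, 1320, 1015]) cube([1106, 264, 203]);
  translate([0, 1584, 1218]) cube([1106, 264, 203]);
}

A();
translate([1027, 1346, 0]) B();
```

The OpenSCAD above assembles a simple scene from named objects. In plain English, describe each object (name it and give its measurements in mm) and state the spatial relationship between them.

A is the wall frame of a small rectangular building: four walls, each 2850 mm tall and 167 mm thick, enclosing a footprint 3160 mm (x) by 4540 mm (y) outside-to-outside, with no floor or roof. The front and back walls (the −y and +y sides) span the full width; the two side walls fit between them.

B is a run of 7 identical solid stair steps. Each tread is 1106×264 mm and each step block is 203 mm high. Step 1 rests on the floor; step k is offset from step 1 by (k−1)×264 mm in y and (k−1)×203 mm in z.

The staircase sits inside the house frame, centred.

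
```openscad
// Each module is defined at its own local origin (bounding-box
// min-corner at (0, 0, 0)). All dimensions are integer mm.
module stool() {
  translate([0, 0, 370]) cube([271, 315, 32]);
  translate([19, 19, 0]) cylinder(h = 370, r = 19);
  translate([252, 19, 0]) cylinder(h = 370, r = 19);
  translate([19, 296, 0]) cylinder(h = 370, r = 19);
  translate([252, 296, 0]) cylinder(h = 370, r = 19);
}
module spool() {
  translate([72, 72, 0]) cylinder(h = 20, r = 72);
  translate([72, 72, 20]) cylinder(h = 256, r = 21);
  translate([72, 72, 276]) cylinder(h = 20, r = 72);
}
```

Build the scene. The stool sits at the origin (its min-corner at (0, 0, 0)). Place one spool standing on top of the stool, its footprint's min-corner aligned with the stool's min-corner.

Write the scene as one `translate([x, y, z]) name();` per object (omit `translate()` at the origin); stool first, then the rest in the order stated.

stool();
translate([0, 0, 402]) spool();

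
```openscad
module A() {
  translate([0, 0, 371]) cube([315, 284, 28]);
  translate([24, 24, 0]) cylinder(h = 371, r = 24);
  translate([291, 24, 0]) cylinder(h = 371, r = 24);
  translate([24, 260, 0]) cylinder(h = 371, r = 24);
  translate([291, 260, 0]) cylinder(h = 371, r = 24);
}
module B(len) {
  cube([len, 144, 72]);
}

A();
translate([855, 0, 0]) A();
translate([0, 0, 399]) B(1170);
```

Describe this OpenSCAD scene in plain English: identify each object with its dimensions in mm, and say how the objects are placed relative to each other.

A is a four-legged stool. The seat is 315×284 mm, 28 mm thick, top at z = 399 mm. It stands on four round legs, each 48 mm in diameter, from z = 0 to the seat underside, each leg's axis is inset half a diameter from the nearest pair of seat edges (so the leg's bounding box is flush with the corner).

B is a rectangular beam 1170 mm long (x), 144 mm deep (y), 72 mm thick (z).

The beam spans the tops of two stools placed 540 mm apart, resting at z = 399 mm.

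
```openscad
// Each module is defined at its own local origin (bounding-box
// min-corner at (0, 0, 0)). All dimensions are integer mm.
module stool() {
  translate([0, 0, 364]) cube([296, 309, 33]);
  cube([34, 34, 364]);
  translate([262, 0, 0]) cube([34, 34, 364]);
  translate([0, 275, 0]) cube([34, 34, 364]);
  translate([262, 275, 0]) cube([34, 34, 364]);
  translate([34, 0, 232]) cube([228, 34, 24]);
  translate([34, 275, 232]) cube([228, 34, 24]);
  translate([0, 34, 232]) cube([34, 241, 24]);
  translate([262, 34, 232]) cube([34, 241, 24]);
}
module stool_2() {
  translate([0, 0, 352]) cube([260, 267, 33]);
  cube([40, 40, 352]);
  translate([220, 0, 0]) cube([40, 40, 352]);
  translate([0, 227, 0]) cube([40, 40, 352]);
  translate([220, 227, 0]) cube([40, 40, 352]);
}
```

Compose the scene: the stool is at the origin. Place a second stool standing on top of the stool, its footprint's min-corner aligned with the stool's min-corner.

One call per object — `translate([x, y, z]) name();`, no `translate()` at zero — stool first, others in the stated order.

stool();
translate([0, 0, 397]) stool_2();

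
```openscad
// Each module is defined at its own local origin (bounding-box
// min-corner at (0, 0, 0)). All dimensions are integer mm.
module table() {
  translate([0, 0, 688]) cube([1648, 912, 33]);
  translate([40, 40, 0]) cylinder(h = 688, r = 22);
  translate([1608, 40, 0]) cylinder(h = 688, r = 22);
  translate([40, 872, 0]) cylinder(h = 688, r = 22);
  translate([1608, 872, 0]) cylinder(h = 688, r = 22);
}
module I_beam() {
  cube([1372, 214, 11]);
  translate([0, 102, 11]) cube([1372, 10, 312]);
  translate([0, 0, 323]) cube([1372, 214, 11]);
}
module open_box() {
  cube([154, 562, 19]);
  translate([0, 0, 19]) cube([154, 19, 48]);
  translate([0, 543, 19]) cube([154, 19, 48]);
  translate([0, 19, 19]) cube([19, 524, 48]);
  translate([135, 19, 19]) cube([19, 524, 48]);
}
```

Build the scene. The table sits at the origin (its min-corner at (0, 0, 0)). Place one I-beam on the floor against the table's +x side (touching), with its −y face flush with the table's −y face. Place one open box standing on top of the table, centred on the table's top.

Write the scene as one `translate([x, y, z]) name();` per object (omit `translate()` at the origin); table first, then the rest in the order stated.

table();
translate([1648, 0, 0]) I_beam();
translate([747, 175, 721]) open_box();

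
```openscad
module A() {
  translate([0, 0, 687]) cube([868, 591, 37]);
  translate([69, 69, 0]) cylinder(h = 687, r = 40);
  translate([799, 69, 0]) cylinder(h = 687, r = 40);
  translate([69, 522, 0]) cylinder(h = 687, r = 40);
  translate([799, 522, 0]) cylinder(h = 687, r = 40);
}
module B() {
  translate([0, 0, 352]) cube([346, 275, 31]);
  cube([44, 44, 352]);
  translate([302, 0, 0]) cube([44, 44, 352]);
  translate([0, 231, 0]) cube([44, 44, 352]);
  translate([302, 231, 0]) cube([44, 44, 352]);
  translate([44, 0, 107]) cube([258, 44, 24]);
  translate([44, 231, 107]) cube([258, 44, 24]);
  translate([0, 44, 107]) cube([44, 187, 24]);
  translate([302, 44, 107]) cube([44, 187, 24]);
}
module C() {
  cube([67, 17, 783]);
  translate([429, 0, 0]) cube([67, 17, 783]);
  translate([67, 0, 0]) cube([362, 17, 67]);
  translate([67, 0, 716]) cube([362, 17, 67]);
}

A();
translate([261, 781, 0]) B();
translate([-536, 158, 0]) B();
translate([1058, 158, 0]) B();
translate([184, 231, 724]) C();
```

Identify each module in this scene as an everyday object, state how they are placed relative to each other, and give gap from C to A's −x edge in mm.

The picture frame's min-x is at 184; the table's min-x is 0; gap = 184 mm.

A is a table. B is a stool. C is a picture frame. Three stools sit around the table at the +y, −x, +x sides. The picture frame is on top of the table. The gap from the picture frame to the table's −x edge is 184 mm.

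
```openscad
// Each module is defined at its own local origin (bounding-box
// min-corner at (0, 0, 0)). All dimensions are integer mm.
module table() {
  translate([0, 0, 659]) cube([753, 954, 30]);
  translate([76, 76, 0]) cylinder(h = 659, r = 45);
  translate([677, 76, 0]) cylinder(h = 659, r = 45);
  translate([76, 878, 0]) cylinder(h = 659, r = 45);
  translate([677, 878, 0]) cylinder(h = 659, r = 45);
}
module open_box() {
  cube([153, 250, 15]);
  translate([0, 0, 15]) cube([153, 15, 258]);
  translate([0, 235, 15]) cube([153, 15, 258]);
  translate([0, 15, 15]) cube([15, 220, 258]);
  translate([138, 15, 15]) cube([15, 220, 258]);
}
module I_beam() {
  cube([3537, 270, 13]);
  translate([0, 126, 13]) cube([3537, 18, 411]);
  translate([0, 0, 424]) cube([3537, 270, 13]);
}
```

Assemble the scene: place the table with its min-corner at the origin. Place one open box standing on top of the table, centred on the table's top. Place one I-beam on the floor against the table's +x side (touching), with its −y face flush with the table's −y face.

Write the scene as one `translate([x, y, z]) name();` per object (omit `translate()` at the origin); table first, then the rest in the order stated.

table();
translate([300, 352, 689]) open_box();
translate([753, 0, 0]) I_beam();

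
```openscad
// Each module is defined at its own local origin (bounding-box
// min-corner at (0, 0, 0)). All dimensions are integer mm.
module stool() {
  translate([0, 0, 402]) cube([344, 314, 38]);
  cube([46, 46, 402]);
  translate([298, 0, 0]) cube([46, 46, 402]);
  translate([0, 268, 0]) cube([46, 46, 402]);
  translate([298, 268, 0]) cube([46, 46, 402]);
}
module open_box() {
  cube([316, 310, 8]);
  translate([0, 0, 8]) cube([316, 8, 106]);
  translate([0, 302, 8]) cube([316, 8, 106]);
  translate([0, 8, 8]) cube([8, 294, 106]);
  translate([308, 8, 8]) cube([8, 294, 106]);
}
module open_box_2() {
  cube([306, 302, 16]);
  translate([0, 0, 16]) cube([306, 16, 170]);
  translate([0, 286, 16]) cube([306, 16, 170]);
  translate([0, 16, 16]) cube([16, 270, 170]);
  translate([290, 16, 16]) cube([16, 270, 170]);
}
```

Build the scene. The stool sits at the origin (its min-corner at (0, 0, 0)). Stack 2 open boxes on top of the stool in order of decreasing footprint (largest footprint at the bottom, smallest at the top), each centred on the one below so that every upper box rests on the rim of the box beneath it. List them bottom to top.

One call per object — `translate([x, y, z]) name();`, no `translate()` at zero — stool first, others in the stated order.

stool();
translate([14, 2, 440]) open_box();
translate([19, 6, 554]) open_box_2();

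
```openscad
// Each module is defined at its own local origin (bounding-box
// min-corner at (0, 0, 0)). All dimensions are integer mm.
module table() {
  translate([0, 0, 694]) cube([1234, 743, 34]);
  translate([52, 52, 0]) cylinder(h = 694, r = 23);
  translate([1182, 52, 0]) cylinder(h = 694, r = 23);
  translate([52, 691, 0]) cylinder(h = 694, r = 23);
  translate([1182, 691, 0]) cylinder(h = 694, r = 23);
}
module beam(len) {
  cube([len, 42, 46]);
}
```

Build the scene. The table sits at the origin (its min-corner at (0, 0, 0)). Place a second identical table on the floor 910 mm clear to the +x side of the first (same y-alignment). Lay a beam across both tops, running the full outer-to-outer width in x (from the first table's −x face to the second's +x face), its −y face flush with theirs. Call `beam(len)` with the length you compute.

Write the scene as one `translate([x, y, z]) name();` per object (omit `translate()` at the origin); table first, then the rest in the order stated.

table();
translate([2144, 0, 0]) table();
translate([0, 0, 728]) beam(3378);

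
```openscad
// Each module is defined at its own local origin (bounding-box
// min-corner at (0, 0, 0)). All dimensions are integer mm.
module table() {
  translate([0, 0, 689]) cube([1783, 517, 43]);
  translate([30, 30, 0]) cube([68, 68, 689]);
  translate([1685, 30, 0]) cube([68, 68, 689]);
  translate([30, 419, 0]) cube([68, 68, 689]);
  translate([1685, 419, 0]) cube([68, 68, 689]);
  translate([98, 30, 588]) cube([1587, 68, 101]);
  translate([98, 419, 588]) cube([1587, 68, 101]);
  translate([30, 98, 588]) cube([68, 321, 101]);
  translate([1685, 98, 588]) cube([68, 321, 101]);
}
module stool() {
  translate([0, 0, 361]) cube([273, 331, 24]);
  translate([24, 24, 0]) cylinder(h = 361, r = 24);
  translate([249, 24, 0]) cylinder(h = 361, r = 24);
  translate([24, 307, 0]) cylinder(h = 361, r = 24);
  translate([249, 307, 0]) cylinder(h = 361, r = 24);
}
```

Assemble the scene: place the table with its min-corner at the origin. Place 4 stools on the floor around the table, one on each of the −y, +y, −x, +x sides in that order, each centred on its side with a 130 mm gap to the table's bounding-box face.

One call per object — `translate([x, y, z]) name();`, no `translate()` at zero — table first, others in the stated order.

table();
translate([755, -461, 0]) stool();
translate([755, 647, 0]) stool();
translate([-403, 93, 0]) stool();
translate([1913, 93, 0]) stool();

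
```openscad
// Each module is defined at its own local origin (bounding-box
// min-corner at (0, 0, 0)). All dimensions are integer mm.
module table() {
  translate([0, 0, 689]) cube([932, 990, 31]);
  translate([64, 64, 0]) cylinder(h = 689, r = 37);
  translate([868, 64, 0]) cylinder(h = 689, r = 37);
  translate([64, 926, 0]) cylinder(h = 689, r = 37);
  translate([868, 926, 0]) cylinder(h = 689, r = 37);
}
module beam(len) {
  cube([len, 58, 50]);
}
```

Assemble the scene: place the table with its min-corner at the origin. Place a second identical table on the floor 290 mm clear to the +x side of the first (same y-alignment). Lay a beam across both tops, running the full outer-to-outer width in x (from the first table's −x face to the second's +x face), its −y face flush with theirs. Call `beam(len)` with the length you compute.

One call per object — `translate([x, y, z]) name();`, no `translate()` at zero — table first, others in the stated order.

table();
translate([1222, 0, 0]) table();
translate([0, 0, 720]) beam(2154);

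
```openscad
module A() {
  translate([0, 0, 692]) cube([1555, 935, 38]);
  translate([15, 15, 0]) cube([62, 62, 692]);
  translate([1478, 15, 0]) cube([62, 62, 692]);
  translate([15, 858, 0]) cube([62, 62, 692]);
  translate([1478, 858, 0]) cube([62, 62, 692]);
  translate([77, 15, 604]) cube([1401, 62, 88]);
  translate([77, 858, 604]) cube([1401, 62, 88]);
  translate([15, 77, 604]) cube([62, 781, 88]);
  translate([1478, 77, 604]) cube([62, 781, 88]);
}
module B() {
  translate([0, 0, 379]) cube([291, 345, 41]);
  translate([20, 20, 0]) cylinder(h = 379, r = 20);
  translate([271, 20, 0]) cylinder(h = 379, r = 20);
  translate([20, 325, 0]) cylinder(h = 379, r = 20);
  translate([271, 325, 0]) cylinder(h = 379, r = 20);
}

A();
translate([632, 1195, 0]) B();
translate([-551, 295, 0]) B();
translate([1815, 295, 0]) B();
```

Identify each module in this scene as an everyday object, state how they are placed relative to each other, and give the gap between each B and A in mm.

Each stool's nearest face is 260 mm from the table's bounding box.

A is a table. B is a stool. Three stools sit around the table at the +y, −x, +x sides. The gap between each stool and the table is 260 mm.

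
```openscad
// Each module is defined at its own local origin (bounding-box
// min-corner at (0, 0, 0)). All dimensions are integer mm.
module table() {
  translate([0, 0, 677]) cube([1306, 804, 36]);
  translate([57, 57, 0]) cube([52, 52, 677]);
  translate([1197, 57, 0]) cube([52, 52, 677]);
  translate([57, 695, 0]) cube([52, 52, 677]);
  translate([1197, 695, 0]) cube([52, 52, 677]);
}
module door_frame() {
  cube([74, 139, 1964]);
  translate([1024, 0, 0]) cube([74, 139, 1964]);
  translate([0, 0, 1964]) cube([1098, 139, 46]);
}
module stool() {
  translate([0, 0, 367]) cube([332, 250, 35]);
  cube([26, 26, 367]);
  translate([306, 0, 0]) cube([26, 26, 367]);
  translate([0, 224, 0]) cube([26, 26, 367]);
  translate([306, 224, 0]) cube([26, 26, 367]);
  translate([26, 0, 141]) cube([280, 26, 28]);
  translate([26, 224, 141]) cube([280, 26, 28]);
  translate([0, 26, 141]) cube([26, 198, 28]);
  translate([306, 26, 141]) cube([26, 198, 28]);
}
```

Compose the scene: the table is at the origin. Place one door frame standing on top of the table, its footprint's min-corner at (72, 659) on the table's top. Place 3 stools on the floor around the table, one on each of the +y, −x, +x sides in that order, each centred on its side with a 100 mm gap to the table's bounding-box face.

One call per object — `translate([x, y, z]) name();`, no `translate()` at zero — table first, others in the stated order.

table();
translate([72, 659, 713]) door_frame();
translate([487, 904, 0]) stool();
translate([-432, 277, 0]) stool();
translate([1406, 277, 0]) stool();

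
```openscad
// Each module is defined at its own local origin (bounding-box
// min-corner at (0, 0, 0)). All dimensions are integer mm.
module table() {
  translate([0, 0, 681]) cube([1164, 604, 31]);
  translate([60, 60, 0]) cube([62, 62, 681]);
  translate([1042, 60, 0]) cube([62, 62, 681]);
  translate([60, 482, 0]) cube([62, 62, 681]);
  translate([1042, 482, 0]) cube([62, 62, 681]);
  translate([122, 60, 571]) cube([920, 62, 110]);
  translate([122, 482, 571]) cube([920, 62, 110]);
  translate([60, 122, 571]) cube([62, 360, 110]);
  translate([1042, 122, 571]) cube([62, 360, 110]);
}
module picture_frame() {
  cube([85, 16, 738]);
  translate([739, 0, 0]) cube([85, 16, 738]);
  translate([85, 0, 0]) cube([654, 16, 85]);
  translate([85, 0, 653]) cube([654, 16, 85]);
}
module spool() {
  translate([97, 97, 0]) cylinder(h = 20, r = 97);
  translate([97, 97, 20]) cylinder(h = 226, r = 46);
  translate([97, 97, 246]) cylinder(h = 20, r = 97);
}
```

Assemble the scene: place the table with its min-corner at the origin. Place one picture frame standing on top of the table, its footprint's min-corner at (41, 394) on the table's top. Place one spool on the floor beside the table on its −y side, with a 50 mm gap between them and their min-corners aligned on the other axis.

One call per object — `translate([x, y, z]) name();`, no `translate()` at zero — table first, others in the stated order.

table();
translate([41, 394, 712]) picture_frame();
translate([0, -244, 0]) spool();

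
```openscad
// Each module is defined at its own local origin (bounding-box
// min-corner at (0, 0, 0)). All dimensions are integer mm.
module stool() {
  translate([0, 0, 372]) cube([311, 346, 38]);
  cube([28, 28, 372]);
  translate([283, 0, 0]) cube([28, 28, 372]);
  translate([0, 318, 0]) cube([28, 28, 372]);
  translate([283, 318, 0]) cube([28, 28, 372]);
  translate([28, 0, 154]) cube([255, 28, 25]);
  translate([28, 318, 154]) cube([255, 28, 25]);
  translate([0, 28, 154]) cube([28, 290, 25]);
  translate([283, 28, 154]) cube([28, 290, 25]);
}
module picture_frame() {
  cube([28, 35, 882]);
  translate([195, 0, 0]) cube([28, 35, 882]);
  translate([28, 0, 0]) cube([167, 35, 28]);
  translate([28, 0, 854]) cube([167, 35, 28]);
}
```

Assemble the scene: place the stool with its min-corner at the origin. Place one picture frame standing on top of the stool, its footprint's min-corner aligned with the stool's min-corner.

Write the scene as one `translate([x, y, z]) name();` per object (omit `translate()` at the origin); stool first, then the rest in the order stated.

stool();
translate([0, 0, 410]) picture_frame();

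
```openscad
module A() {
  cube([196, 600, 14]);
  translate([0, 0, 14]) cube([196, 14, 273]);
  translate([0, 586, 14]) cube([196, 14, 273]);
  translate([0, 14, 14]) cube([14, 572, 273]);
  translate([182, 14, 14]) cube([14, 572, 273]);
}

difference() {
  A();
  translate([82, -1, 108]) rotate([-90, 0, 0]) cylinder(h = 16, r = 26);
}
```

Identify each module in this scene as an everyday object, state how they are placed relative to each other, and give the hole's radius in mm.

A is an open box. The open box has a circular hole through its front wall. The hole's radius is 26 mm.

The subtracted cylinder has r = 26 mm.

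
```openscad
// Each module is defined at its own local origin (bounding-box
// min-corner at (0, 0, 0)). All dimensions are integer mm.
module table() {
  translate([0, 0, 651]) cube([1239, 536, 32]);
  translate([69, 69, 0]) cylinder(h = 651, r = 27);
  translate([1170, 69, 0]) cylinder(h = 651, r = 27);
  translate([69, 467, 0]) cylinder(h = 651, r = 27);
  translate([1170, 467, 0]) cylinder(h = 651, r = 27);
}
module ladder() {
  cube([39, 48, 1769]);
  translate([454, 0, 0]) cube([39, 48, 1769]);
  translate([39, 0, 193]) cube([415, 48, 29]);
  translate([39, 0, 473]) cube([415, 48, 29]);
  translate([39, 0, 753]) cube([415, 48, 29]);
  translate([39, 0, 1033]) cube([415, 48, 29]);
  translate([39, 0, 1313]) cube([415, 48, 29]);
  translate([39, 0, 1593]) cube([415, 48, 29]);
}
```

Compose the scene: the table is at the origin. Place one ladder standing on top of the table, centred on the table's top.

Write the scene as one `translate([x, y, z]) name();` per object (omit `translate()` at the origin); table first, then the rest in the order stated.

table();
translate([373, 244, 683]) ladder();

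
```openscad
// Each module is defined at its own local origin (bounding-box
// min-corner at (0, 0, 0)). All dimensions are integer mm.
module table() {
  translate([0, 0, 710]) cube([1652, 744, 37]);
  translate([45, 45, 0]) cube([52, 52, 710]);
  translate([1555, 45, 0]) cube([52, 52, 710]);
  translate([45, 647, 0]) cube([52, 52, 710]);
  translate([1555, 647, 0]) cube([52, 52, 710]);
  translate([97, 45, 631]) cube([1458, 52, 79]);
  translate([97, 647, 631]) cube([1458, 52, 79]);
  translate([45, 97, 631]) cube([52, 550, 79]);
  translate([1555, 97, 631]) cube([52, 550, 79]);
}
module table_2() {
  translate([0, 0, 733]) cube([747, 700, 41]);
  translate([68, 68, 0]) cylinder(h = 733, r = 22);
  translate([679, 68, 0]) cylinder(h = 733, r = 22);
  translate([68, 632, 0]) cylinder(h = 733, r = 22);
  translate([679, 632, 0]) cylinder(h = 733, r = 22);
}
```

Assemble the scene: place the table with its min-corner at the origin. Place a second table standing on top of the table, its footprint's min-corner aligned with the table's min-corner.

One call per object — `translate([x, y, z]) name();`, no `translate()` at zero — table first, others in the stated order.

table();
translate([0, 0, 747]) table_2();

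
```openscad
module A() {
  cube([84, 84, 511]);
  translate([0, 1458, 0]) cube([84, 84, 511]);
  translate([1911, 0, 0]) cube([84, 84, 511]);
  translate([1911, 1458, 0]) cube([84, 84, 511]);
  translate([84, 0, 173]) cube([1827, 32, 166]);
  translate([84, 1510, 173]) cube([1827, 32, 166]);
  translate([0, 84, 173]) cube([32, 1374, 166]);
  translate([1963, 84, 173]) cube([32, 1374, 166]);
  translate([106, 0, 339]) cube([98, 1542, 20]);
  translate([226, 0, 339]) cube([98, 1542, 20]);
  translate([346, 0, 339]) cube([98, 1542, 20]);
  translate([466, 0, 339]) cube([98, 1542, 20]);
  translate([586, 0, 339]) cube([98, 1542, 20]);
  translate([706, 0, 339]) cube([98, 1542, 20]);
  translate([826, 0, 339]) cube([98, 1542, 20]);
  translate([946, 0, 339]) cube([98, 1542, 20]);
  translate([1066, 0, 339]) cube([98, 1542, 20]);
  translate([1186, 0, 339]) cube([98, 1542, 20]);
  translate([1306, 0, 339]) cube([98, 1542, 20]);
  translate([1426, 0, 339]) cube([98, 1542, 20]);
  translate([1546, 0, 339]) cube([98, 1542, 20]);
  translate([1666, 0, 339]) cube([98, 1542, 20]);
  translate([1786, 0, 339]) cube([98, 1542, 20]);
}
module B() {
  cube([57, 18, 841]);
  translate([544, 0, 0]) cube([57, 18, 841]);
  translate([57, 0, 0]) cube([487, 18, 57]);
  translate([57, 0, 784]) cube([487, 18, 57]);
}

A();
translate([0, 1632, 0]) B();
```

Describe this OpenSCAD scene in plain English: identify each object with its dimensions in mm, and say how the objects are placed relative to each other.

A is a bed frame 1995 mm long (x) by 1542 mm wide (y). Four 84×84 mm corner posts, 511 mm tall, at the corners of the footprint. Four rails of 32 mm thickness and 166 mm height run between adjacent posts with their undersides at z = 173 mm, their outer faces flush with the outside of the frame (the two x-running rails run between the posts' inner faces; the two y-running rails run between the posts' inner faces). 15 slats, each 98 mm wide (x) and 20 mm thick, lie across the top of the two x-running rails, running the full 1542 mm width of the frame in y; the slats are evenly spaced along x between the inner faces of the end posts with equal gaps (rounded down to the nearest mm) at the −x end and between each pair — any rounding remainder accumulates at the +x end.

B is a rectangular picture frame lying in the x–z plane (depth along y). The opening is 487 mm wide (x) by 727 mm tall (z), surrounded by a border 57 mm wide on all four sides. The frame is 18 mm deep and is made of two full-height vertical stiles with two horizontal rails fitted between them.

The picture frame is on the floor beside the bed frame on its +y side.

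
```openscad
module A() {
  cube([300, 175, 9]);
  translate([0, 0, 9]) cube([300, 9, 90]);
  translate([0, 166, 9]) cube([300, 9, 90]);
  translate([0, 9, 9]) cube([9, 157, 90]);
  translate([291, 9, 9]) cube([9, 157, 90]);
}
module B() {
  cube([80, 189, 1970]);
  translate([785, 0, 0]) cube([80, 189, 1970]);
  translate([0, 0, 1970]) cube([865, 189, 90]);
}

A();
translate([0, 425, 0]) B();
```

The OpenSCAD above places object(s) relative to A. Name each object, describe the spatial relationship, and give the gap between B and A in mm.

The door frame's nearest face is 250 mm from the open box's +y face.

A is an open box. B is a door frame. The door frame is on the floor beside the open box on its +y side. The gap between the door frame and the open box is 250 mm.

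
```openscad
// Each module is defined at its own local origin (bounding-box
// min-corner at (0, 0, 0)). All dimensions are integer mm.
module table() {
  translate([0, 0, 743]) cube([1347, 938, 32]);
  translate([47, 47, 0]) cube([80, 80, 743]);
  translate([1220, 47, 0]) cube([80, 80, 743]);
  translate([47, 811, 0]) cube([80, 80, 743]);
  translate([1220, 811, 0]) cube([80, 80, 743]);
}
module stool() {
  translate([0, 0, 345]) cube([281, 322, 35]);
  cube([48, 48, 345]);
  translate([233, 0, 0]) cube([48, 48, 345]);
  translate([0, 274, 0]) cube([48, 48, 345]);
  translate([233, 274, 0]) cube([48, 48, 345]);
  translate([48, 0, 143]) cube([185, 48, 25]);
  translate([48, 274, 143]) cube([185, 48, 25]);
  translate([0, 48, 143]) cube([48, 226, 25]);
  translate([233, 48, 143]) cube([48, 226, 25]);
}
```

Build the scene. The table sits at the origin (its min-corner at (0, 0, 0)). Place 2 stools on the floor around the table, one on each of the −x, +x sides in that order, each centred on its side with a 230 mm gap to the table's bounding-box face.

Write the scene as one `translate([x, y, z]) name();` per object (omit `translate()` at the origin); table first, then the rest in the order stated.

table();
translate([-511, 308, 0]) stool();
translate([1577, 308, 0]) stool();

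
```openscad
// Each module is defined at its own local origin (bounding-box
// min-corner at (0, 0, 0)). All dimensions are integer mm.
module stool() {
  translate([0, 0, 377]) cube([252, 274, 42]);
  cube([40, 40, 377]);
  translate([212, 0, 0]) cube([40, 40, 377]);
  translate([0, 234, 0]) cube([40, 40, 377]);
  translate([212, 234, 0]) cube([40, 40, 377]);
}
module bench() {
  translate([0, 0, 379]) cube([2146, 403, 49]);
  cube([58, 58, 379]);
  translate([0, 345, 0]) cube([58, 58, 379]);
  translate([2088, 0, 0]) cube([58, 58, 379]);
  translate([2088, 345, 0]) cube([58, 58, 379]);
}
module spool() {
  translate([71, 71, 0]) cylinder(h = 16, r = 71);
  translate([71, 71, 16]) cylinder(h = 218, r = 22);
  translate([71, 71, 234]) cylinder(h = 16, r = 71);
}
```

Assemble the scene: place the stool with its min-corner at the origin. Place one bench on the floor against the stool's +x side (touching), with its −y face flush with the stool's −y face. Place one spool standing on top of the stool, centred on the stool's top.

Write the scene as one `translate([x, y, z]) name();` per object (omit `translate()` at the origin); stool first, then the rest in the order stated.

stool();
translate([252, 0, 0]) bench();
translate([55, 66, 419]) spool();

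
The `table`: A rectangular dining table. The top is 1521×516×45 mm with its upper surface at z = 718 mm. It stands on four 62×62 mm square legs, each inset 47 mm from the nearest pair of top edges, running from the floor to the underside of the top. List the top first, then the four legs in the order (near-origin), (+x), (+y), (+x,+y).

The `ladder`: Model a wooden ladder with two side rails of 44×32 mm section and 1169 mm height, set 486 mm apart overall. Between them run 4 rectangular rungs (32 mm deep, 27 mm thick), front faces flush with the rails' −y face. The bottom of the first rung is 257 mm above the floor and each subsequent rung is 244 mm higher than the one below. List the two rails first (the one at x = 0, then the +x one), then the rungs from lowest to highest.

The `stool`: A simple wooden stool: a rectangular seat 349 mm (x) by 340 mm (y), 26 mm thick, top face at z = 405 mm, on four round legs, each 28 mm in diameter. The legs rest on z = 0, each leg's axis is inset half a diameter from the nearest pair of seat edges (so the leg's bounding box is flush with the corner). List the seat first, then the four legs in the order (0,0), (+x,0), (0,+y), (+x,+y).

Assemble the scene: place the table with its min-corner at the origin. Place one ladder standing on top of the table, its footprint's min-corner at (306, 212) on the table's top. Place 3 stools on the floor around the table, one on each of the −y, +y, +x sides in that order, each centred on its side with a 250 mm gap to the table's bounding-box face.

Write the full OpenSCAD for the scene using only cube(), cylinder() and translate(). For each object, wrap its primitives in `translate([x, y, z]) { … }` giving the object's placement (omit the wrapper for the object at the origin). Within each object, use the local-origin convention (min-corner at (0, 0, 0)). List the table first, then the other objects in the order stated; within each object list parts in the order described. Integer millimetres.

translate([0, 0, 673]) cube([1521, 516, 45]);
translate([47, 47, 0]) cube([62, 62, 673]);
translate([1412, 47, 0]) cube([62, 62, 673]);
translate([47, 407, 0]) cube([62, 62, 673]);
translate([1412, 407, 0]) cube([62, 62, 673]);
translate([306, 212, 718]) {
  cube([44, 32, 1169]);
  translate([442, 0, 0]) cube([44, 32, 1169]);
  translate([44, 0, 257]) cube([398, 32, 27]);
  translate([44, 0, 501]) cube([398, 32, 27]);
  translate([44, 0, 745]) cube([398, 32, 27]);
  translate([44, 0, 989]) cube([398, 32, 27]);
}
translate([586, -590, 0]) {
  translate([0, 0, 379]) cube([349, 340, 26]);
  translate([14, 14, 0]) cylinder(h = 379, r = 14);
  translate([335, 14, 0]) cylinder(h = 379, r = 14);
  translate([14, 326, 0]) cylinder(h = 379, r = 14);
  translate([335, 326, 0]) cylinder(h = 379, r = 14);
}
translate([586, 766, 0]) {
  translate([0, 0, 379]) cube([349, 340, 26]);
  translate([14, 14, 0]) cylinder(h = 379, r = 14);
  translate([335, 14, 0]) cylinder(h = 379, r = 14);
  translate([14, 326, 0]) cylinder(h = 379, r = 14);
  translate([335, 326, 0]) cylinder(h = 379, r = 14);
}
translate([1771, 88, 0]) {
  translate([0, 0, 379]) cube([349, 340, 26]);
  translate([14, 14, 0]) cylinder(h = 379, r = 14);
  translate([335, 14, 0]) cylinder(h = 379, r = 14);
  translate([14, 326, 0]) cylinder(h = 379, r = 14);
  translate([335, 326, 0]) cylinder(h = 379, r = 14);
}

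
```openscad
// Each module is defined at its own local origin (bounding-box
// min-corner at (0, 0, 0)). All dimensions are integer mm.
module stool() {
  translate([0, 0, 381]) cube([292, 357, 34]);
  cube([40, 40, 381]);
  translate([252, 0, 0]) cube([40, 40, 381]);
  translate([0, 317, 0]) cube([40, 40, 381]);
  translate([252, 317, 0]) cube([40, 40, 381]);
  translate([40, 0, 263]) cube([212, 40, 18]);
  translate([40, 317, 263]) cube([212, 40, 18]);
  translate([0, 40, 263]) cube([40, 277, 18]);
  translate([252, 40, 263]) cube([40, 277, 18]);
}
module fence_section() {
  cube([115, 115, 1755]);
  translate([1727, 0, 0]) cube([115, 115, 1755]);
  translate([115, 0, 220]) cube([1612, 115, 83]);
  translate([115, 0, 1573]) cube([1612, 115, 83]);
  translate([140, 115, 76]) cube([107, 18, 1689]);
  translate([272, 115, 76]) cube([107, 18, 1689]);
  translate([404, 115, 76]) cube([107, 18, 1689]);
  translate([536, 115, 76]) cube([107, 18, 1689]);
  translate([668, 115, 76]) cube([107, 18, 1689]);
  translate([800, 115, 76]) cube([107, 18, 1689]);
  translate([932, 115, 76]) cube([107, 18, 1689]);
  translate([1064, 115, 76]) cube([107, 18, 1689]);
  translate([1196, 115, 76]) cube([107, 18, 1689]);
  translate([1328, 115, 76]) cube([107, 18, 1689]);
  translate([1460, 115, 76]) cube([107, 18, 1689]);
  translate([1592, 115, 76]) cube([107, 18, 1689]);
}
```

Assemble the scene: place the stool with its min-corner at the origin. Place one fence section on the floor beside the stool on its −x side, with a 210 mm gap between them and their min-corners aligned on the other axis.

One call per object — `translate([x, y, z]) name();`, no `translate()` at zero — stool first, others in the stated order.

stool();
translate([-2052, 0, 0]) fence_section();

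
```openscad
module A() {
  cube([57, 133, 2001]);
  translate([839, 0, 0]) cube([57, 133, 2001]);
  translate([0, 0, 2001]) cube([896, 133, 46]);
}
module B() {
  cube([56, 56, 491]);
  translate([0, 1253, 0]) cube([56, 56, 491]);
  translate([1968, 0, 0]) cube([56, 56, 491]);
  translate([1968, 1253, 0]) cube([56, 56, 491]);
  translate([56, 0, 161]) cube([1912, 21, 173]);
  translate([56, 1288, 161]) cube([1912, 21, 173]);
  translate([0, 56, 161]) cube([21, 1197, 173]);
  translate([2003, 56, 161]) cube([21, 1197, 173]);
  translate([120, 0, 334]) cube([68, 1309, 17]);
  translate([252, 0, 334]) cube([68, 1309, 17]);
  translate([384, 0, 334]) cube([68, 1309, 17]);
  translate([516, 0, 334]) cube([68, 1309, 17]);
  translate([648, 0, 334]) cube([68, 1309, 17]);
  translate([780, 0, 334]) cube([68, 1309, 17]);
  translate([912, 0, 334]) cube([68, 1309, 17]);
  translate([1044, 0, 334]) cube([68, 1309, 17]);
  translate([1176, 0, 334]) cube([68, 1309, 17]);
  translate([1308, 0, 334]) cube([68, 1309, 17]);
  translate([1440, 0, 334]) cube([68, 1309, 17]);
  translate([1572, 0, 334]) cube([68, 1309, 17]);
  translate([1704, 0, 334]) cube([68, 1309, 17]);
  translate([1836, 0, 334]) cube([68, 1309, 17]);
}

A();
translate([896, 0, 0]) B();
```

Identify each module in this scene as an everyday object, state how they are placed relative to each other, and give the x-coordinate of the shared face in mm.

A is a door frame. B is a bed frame. The bed frame is against the door frame's +x side, with their −y faces flush. The x-coordinate of the shared face is 896 mm.

The door frame's +x face and the bed frame's −x face are both at x = 896 mm.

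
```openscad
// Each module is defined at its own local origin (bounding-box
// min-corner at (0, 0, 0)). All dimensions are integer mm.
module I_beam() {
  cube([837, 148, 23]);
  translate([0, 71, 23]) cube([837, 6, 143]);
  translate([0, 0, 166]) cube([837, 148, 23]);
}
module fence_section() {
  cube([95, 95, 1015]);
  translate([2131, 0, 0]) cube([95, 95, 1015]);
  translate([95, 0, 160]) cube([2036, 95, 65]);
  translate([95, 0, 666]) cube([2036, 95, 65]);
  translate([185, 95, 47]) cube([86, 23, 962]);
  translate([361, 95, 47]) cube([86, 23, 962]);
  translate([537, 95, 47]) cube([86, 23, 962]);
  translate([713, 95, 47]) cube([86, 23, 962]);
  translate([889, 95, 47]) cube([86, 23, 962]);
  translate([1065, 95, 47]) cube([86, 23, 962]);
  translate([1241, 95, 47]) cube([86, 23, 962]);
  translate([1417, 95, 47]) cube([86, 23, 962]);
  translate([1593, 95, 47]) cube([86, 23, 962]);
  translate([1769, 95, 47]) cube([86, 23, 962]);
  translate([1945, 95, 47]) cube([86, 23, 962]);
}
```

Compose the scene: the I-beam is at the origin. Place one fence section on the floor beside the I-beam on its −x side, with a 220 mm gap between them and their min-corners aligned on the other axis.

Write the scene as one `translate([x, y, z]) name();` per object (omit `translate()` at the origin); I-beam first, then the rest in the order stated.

I_beam();
translate([-2446, 0, 0]) fence_section();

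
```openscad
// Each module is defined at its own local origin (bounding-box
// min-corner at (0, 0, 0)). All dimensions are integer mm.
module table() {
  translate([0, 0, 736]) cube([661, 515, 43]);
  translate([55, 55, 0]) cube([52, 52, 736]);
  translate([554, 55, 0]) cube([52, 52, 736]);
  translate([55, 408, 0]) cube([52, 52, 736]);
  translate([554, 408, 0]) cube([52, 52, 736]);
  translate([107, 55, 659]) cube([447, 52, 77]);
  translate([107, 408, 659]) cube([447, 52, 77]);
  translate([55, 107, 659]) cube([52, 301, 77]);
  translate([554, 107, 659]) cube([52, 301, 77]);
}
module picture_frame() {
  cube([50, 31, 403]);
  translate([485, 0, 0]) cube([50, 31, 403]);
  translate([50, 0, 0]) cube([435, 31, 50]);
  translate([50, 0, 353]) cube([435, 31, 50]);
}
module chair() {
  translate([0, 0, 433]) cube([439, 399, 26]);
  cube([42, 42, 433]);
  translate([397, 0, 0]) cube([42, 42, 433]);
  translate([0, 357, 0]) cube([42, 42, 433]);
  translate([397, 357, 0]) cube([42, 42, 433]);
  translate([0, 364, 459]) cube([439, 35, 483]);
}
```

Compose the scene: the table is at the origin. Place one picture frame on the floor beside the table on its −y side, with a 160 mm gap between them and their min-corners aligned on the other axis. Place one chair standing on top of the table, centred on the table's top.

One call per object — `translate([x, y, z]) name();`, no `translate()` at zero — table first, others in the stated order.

table();
translate([0, -191, 0]) picture_frame();
translate([111, 58, 779]) chair();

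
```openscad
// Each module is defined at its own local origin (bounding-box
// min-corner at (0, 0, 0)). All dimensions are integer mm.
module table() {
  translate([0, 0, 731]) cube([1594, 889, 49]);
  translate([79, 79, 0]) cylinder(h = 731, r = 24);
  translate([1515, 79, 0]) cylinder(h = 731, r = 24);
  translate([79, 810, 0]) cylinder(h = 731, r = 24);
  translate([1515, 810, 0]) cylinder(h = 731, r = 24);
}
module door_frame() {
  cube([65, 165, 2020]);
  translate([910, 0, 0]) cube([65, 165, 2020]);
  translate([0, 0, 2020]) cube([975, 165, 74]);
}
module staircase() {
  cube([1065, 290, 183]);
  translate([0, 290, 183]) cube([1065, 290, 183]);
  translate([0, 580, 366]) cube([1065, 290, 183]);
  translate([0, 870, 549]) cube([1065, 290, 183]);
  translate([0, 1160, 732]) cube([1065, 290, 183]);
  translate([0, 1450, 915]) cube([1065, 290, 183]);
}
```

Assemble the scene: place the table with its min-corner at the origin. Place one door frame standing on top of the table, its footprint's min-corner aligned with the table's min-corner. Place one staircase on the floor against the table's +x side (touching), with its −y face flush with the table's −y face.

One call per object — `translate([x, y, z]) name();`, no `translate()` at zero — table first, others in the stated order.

table();
translate([0, 0, 780]) door_frame();
translate([1594, 0, 0]) staircase();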